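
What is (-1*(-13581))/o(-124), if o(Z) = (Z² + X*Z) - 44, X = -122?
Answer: 13581/30460 ≈ 0.44586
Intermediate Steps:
o(Z) = -44 + Z² - 122*Z (o(Z) = (Z² - 122*Z) - 44 = -44 + Z² - 122*Z)
(-1*(-13581))/o(-124) = (-1*(-13581))/(-44 + (-124)² - 122*(-124)) = 13581/(-44 + 15376 + 15128) = 13581/30460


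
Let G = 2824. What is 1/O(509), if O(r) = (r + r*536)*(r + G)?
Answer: 1/911018889 ≈ 1.0977e-9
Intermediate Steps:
O(r) = 537*r*(2824 + r) (O(r) = (r + r*536)*(r + 2824) = (r + 536*r)*(2824 + r) = (537*r)*(2824 + r) = 537*r*(2824 + r))
1/O(509) = 1/(537*509*(2824 + 509)) = 1/(537*509*3333) = 1/911018889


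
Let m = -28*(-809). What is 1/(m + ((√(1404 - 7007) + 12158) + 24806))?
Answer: 59616/3554073059 - I*√5603/3554073059 ≈ 1.6774e-5 - 2.1061e-8*I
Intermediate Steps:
m = 22652
1/(m + ((√(1404 - 7007) + 12158) + 24806)) = 1/(22652 + ((√(1404 - 7007) + 12158) + 24806)) = 1/(22652 + ((√(-5603) + 12158) + 24806)) = 1/(22652 + ((I*√5603 + 12158) + 24806)) = 1/(22652 + ((12158 + I*√5603) + 24806)) = 1/(22652 + (36964 + I*√5603)) = 1/(59616 + I*√5603)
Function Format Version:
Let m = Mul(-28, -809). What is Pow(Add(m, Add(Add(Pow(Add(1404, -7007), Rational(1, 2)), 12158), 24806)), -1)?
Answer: Add(Rational(59616, 3554073059), Mul(Rational(-1, 3554073059), I, Pow(5603, Rational(1, 2)))) ≈ Add(1.6774e-5, Mul(-2.1061e-8, I))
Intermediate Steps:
m = 22652
Pow(Add(m, Add(Add(Pow(Add(1404, -7007), Rational(1, 2)), 12158), 24806)), -1) = Pow(Add(22652, Add(Add(Pow(Add(1404, -7007), Rational(1, 2)), 12158), 24806)), -1) = Pow(Add(22652, Add(Add(Pow(-5603, Rational(1, 2)), 12158), 24806)), -1) = Pow(Add(22652, Add(Add(Mul(I, Pow(5603, Rational(1, 2))), 12158), 24806)), -1) = Pow(Add(22652, Add(Add(12158, Mul(I, Pow(5603, Rational(1, 2)))), 24806)), -1) = Pow(Add(22652, Add(36964, Mul(I, Pow(5603, Rational(1, 2))))), -1) = Pow(Add(59616, Mul(I, Pow(5603, Rational(1, 2)))), -1)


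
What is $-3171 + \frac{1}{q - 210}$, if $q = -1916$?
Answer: $- \frac{6741547}{2126} \approx -3171.0$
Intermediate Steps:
$-3171 + \frac{1}{q - 210} = -3171 + \frac{1}{-1916 - 210} = -3171 + \frac{1}{-2126} = -3171 - \frac{1}{2126} = - \frac{6741547}{2126}$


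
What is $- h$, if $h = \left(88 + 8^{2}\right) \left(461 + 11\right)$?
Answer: $-71744$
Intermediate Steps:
$h = 71744$ ($h = \left(88 + 64\right) 472 = 152 \cdot 472 = 71744$)
$- h = \left(-1\right) 71744 = -71744$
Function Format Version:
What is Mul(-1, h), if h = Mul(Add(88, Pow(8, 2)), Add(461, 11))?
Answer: -71744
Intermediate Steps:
h = 71744 (h = Mul(Add(88, 64), 472) = Mul(152, 472) = 71744)
Mul(-1, h) = Mul(-1, 71744) = -71744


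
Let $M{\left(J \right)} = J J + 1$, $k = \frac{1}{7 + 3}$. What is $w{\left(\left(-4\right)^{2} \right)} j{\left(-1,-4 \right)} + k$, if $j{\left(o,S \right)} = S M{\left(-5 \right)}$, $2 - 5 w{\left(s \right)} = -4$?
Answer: $- \frac{1247}{10} \approx -124.7$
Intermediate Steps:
$w{\left(s \right)} = \frac{6}{5}$ ($w{\left(s \right)} = \frac{2}{5} - - \frac{4}{5} = \frac{2}{5} + \frac{4}{5} = \frac{6}{5}$)
$k = \frac{1}{10} \approx 0.1$
$M{\left(J \right)} = 1 + J^{2}$ ($M{\left(J \right)} = J^{2} + 1 = 1 + J^{2}$)
$j{\left(o,S \right)} = 26 S$ ($j{\left(o,S \right)} = S \left(1 + \left(-5\right)^{2}\right) = S \left(1 + 25\right) = S 26 = 26 S$)
$w{\left(\left(-4\right)^{2} \right)} j{\left(-1,-4 \right)} + k = \frac{6 \cdot 26 \left(-4\right)}{5} + \frac{1}{10} = \frac{6}{5} \left(-104\right) + \frac{1}{10} = - \frac{624}{5} + \frac{1}{10} = - \frac{1247}{10}$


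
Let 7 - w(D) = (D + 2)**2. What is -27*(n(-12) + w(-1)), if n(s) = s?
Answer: 162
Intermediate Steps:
w(D) = 7 - (2 + D)**2 (w(D) = 7 - (D + 2)**2 = 7 - (2 + D)**2)
-27*(n(-12) + w(-1)) = -27*(-12 + (7 - (2 - 1)**2)) = -27*(-12 + (7 - 1*1**2)) = -27*(-12 + (7 - 1*1)) = -27*(-12 + (7 - 1)) = -27*(-12 + 6) = -27*(-6) = 162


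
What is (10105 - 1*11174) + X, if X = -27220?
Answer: -28289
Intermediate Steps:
(10105 - 1*11174) + X = (10105 - 1*11174) - 27220 = (10105 - 11174) - 27220 = -1069 - 27220 = -28289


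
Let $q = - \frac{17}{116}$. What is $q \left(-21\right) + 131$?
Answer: $\frac{15553}{116} \approx 134.08$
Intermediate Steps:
$q = - \frac{17}{116}$ ($q = \left(-17\right) \frac{1}{116} = - \frac{17}{116} \approx -0.14655$)
$q \left(-21\right) + 131 = \left(- \frac{17}{116}\right) \left(-21\right) + 131 = \frac{357}{116} + 131 = \frac{15553}{116}$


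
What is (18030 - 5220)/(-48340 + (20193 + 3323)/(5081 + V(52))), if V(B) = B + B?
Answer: -33209925/125309692 ≈ -0.26502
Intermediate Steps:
V(B) = 2*B
(18030 - 5220)/(-48340 + (20193 + 3323)/(5081 + V(52))) = (18030 - 5220)/(-48340 + (20193 + 3323)/(5081 + 2*52)) = 12810/(-48340 + 23516/(5081 + 104)) = 12810/(-48340 + 23516/5185) = 12810/(-250619384/5185) = 12810*(-5185/250619384) = -33209925/125309692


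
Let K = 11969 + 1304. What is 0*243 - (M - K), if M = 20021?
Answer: -6748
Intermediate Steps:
K = 13273
0*243 - (M - K) = 0*243 - (20021 - 1*13273) = 0 - (20021 - 13273) = 0 - 1*6748 = 0 - 6748 = -6748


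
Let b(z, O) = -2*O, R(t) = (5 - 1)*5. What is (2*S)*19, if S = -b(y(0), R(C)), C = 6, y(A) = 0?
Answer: 1520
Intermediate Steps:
R(t) = 20 (R(t) = 4*5 = 20)
S = 40 (S = -(-2)*20 = -1*(-40) = 40)
(2*S)*19 = (2*40)*19 = 80*19 = 1520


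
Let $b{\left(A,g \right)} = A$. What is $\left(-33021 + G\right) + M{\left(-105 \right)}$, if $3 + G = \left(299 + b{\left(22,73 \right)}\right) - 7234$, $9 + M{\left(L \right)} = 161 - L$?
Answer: $-39680$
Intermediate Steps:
$M{\left(L \right)} = 152 - L$ ($M{\left(L \right)} = -9 - \left(-161 + L\right) = 152 - L$)
$G = -6916$ ($G = -3 + \left(\left(299 + 22\right) - 7234\right) = -3 + \left(321 - 7234\right) = -3 - 6913 = -6916$)
$\left(-33021 + G\right) + M{\left(-105 \right)} = \left(-33021 - 6916\right) + \left(152 - -105\right) = -39937 + \left(152 + 105\right) = -39937 + 257 = -39680$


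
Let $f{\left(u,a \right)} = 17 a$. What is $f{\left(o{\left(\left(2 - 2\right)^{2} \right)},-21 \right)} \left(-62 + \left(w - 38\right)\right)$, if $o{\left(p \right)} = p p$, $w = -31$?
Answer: $46767$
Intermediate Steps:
$o{\left(p \right)} = p^{2}$
$f{\left(o{\left(\left(2 - 2\right)^{2} \right)},-21 \right)} \left(-62 + \left(w - 38\right)\right) = 17 \left(-21\right) \left(-62 - 69\right) = - 357 \left(-62 - 69\right) = \left(-357\right) \left(-131\right) = 46767$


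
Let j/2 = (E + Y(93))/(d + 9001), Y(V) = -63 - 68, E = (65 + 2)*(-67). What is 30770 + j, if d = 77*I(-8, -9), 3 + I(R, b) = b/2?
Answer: 518363710/16847 ≈ 30769.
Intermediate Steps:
I(R, b) = -3 + b/2
E = -4489 (E = 67*(-67) = -4489)
Y(V) = -131
d = -1155/2 (d = 77*(-3 + (1/2)*(-9)) = 77*(-3 - 9/2) = 77*(-15/2) = -1155/2 ≈ -577.50)
j = -18480/16847 (j = 2*((-4489 - 131)/(-1155/2 + 9001)) = 2*(-4620/16847/2) = 2*(-4620*2/16847) = 2*(-9240/16847) = -18480/16847 ≈ -1.0969)
30770 + j = 30770 - 18480/16847 = 518363710/16847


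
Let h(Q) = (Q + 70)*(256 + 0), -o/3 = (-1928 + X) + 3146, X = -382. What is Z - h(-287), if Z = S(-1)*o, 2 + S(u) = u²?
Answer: 58060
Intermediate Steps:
S(u) = -2 + u²
o = -2508 (o = -3*((-1928 - 382) + 3146) = -3*(-2310 + 3146) = -3*836 = -2508)
h(Q) = 17920 + 256*Q (h(Q) = (70 + Q)*256 = 17920 + 256*Q)
Z = 2508 (Z = (-2 + (-1)²)*(-2508) = (-2 + 1)*(-2508) = -1*(-2508) = 2508)
Z - h(-287) = 2508 - (17920 + 256*(-287)) = 2508 - (17920 - 73472) = 2508 - 1*(-55552) = 2508 + 55552 = 58060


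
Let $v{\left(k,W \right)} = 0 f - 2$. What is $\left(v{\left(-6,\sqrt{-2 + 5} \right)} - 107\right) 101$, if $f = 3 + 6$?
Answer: $-11009$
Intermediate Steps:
$f = 9$
$v{\left(k,W \right)} = -2$ ($v{\left(k,W \right)} = 0 \cdot 9 - 2 = 0 - 2 = -2$)
$\left(v{\left(-6,\sqrt{-2 + 5} \right)} - 107\right) 101 = \left(-2 - 107\right) 101 = \left(-109\right) 101 = -11009$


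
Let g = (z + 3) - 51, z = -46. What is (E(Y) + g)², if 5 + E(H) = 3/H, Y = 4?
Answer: 154449/16 ≈ 9653.1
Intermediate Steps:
E(H) = -5 + 3/H
g = -94 (g = (-46 + 3) - 51 = -43 - 51 = -94)
(E(Y) + g)² = ((-5 + 3/4) - 94)² = ((-5 + 3*(¼)) - 94)² = ((-5 + ¾) - 94)² = (-17/4 - 94)² = (-393/4)² = 154449/16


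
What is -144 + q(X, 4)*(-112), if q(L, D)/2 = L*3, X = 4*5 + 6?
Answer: -17616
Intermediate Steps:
X = 26 (X = 20 + 6 = 26)
q(L, D) = 6*L (q(L, D) = 2*(L*3) = 2*(3*L) = 6*L)
-144 + q(X, 4)*(-112) = -144 + (6*26)*(-112) = -144 + 156*(-112) = -144 - 17472 = -17616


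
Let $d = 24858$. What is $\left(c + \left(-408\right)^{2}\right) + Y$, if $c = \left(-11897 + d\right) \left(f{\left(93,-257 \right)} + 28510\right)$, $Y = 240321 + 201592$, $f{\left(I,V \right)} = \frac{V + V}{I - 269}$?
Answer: $\frac{32574461833}{88} \approx 3.7016 \cdot 10^{8}$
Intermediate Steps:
$f{\left(I,V \right)} = \frac{2 V}{-269 + I}$
$Y = 441913$
$c = \frac{32520924657}{88}$ ($c = \left(-11897 + 24858\right) \left(2 \left(-257\right) \frac{1}{-269 + 93} + 28510\right) = 12961 \left(2 \left(-257\right) \frac{1}{-176} + 28510\right) = 12961 \left(2 \left(-257\right) \left(- \frac{1}{176}\right) + 28510\right) = 12961 \left(\frac{257}{88} + 28510\right) = 12961 \cdot \frac{2509137}{88} = \frac{32520924657}{88} \approx 3.6956 \cdot 10^{8}$)
$\left(c + \left(-408\right)^{2}\right) + Y = \left(\frac{32520924657}{88} + \left(-408\right)^{2}\right) + 441913 = \left(\frac{32520924657}{88} + 166464\right) + 441913 = \frac{32535573489}{88} + 441913 = \frac{32574461833}{88}$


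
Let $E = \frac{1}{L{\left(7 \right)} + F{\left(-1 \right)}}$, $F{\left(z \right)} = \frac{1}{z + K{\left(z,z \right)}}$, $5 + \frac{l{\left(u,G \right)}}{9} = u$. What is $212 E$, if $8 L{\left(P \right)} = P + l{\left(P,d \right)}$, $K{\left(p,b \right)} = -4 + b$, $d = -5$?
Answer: $\frac{5088}{71} \approx 71.662$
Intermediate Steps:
$l{\left(u,G \right)} = -45 + 9 u$
$F{\left(z \right)} = \frac{1}{-4 + 2 z}$ ($F{\left(z \right)} = \frac{1}{z + \left(-4 + z\right)} = \frac{1}{-4 + 2 z}$)
$L{\left(P \right)} = - \frac{45}{8} + \frac{5 P}{4}$ ($L{\left(P \right)} = \frac{P + \left(-45 + 9 P\right)}{8} = \frac{-45 + 10 P}{8} = - \frac{45}{8} + \frac{5 P}{4}$)
$E = \frac{24}{71}$ ($E = \frac{1}{\left(- \frac{45}{8} + \frac{5}{4} \cdot 7\right) + \frac{1}{2 \left(-2 - 1\right)}} = \frac{1}{\left(- \frac{45}{8} + \frac{35}{4}\right) + \frac{1}{2 \left(-3\right)}} = \frac{1}{\frac{25}{8} + \frac{1}{2} \left(- \frac{1}{3}\right)} = \frac{1}{\frac{25}{8} - \frac{1}{6}} = \frac{1}{\frac{71}{24}} = \frac{24}{71} \approx 0.33803$)
$212 E = 212 \cdot \frac{24}{71} = \frac{5088}{71}$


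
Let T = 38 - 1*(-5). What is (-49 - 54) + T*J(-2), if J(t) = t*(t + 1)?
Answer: -17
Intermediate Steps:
J(t) = t*(1 + t)
T = 43 (T = 38 + 5 = 43)
(-49 - 54) + T*J(-2) = (-49 - 54) + 43*(-2*(1 - 2)) = -103 + 43*(-2*(-1)) = -103 + 43*2 = -103 + 86 = -17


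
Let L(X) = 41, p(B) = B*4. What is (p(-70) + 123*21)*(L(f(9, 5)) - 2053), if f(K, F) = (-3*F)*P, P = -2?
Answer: -4633636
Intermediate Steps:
p(B) = 4*B
f(K, F) = 6*F (f(K, F) = -3*F*(-2) = 6*F)
(p(-70) + 123*21)*(L(f(9, 5)) - 2053) = (4*(-70) + 123*21)*(41 - 2053) = (-280 + 2583)*(-2012) = 2303*(-2012) = -4633636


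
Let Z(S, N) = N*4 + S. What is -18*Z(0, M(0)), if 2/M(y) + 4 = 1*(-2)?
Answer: 24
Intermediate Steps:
M(y) = -⅓ (M(y) = 2/(-4 + 1*(-2)) = 2/(-4 - 2) = 2/(-6) = 2*(-⅙) = -⅓)
Z(S, N) = S + 4*N (Z(S, N) = 4*N + S = S + 4*N)
-18*Z(0, M(0)) = -18*(0 + 4*(-⅓)) = -18*(0 - 4/3) = -18*(-4/3) = 24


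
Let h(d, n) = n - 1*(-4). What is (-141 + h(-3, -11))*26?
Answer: -3848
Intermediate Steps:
h(d, n) = 4 + n (h(d, n) = n + 4 = 4 + n)
(-141 + h(-3, -11))*26 = (-141 + (4 - 11))*26 = (-141 - 7)*26 = -148*26 = -3848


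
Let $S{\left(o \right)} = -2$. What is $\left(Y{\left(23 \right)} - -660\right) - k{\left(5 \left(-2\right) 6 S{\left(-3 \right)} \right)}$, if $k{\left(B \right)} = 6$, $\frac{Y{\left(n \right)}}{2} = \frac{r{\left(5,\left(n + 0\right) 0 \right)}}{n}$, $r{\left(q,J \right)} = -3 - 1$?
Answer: $\frac{15034}{23} \approx 653.65$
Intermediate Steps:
$r{\left(q,J \right)} = -4$ ($r{\left(q,J \right)} = -3 - 1 = -4$)
$Y{\left(n \right)} = - \frac{8}{n}$ ($Y{\left(n \right)} = 2 \left(- \frac{4}{n}\right) = - \frac{8}{n}$)
$\left(Y{\left(23 \right)} - -660\right) - k{\left(5 \left(-2\right) 6 S{\left(-3 \right)} \right)} = \left(- \frac{8}{23} - -660\right) - 6 = \left(\left(-8\right) \frac{1}{23} + 660\right) - 6 = \left(- \frac{8}{23} + 660\right) - 6 = \frac{15172}{23} - 6 = \frac{15034}{23}$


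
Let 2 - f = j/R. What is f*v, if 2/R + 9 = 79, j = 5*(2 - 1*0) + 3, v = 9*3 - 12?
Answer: -6795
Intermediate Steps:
v = 15 (v = 27 - 12 = 15)
j = 13 (j = 5*(2 + 0) + 3 = 5*2 + 3 = 10 + 3 = 13)
R = 1/35 (R = 2/(-9 + 79) = 2/70 = 2*(1/70) = 1/35 ≈ 0.028571)
f = -453 (f = 2 - 13/1/35 = 2 - 13*35 = 2 - 1*455 = 2 - 455 = -453)
f*v = -453*15 = -6795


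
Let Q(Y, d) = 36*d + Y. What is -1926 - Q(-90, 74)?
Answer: -4500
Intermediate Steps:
Q(Y, d) = Y + 36*d
-1926 - Q(-90, 74) = -1926 - (-90 + 36*74) = -1926 - (-90 + 2664) = -1926 - 1*2574 = -1926 - 2574 = -4500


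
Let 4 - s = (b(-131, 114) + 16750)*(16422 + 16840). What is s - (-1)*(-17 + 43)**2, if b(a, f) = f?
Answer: -560929688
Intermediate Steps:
s = -560930364 (s = 4 - (114 + 16750)*(16422 + 16840) = 4 - 16864*33262 = 4 - 1*560930368 = 4 - 560930368 = -560930364)
s - (-1)*(-17 + 43)**2 = -560930364 - (-1)*(-17 + 43)**2 = -560930364 - (-1)*26**2 = -560930364 - (-1)*676 = -560930364 - 1*(-676) = -560930364 + 676 = -560929688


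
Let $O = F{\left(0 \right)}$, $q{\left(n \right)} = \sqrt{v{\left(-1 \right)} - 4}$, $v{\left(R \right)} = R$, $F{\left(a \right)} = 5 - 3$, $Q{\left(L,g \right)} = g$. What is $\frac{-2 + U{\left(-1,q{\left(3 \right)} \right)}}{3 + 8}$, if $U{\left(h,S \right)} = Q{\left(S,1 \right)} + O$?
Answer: $\frac{1}{11} \approx 0.090909$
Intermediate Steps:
$F{\left(a \right)} = 2$
$q{\left(n \right)} = i \sqrt{5}$ ($q{\left(n \right)} = \sqrt{-1 - 4} = \sqrt{-5} = i \sqrt{5}$)
$O = 2$
$U{\left(h,S \right)} = 3$ ($U{\left(h,S \right)} = 1 + 2 = 3$)
$\frac{-2 + U{\left(-1,q{\left(3 \right)} \right)}}{3 + 8} = \frac{-2 + 3}{3 + 8} = \frac{1}{11} \cdot 1 = \frac{1}{11}$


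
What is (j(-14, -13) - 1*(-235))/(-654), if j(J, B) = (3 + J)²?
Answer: -178/327 ≈ -0.54434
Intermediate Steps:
(j(-14, -13) - 1*(-235))/(-654) = ((3 - 14)² - 1*(-235))/(-654) = ((-11)² + 235)*(-1/654) = (121 + 235)*(-1/654) = 356*(-1/654) = -178/327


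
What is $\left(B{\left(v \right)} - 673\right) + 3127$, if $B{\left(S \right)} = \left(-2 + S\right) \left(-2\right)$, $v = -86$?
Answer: $2630$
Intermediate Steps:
$B{\left(S \right)} = 4 - 2 S$
$\left(B{\left(v \right)} - 673\right) + 3127 = \left(\left(4 - -172\right) - 673\right) + 3127 = \left(\left(4 + 172\right) - 673\right) + 3127 = \left(176 - 673\right) + 3127 = -497 + 3127 = 2630$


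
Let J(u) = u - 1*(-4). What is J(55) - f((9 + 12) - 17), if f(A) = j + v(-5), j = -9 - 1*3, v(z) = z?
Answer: 76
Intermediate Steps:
j = -12 (j = -9 - 3 = -12)
f(A) = -17 (f(A) = -12 - 5 = -17)
J(u) = 4 + u (J(u) = u + 4 = 4 + u)
J(55) - f((9 + 12) - 17) = (4 + 55) - 1*(-17) = 59 + 17 = 76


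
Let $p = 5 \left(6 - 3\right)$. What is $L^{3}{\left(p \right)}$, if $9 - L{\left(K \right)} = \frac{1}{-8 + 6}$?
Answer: $\frac{6859}{8} \approx 857.38$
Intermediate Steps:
$p = 15$ ($p = 5 \cdot 3 = 15$)
$L{\left(K \right)} = \frac{19}{2}$ ($L{\left(K \right)} = 9 - \frac{1}{-8 + 6} = 9 - \frac{1}{-2} = 9 - - \frac{1}{2} = 9 + \frac{1}{2} = \frac{19}{2}$)
$L^{3}{\left(p \right)} = \left(\frac{19}{2}\right)^{3} = \frac{6859}{8}$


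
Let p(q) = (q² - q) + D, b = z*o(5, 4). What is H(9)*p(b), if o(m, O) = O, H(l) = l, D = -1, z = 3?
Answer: 1179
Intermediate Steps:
b = 12 (b = 3*4 = 12)
p(q) = -1 + q² - q (p(q) = (q² - q) - 1 = -1 + q² - q)
H(9)*p(b) = 9*(-1 + 12² - 1*12) = 9*(-1 + 144 - 12) = 9*131 = 1179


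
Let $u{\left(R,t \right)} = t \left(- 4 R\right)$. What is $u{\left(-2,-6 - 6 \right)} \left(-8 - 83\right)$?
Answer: $8736$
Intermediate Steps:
$u{\left(R,t \right)} = - 4 R t$
$u{\left(-2,-6 - 6 \right)} \left(-8 - 83\right) = \left(-4\right) \left(-2\right) \left(-6 - 6\right) \left(-8 - 83\right) = \left(-4\right) \left(-2\right) \left(-12\right) \left(-91\right) = \left(-96\right) \left(-91\right) = 8736$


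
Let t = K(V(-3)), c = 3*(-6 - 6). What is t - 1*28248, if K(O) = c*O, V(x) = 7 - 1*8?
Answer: -28212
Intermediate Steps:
c = -36 (c = 3*(-12) = -36)
V(x) = -1 (V(x) = 7 - 8 = -1)
K(O) = -36*O
t = 36 (t = -36*(-1) = 36)
t - 1*28248 = 36 - 1*28248 = 36 - 28248 = -28212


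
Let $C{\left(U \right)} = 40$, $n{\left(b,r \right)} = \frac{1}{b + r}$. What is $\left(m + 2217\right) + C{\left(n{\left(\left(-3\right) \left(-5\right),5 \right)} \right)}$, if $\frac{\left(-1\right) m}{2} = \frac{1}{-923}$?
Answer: $\frac{2083213}{923} \approx 2257.0$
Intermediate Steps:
$m = \frac{2}{923}$ ($m = - \frac{2}{-923} = \left(-2\right) \left(- \frac{1}{923}\right) = \frac{2}{923} \approx 0.0021668$)
$\left(m + 2217\right) + C{\left(n{\left(\left(-3\right) \left(-5\right),5 \right)} \right)} = \left(\frac{2}{923} + 2217\right) + 40 = \frac{2046293}{923} + 40 = \frac{2083213}{923}$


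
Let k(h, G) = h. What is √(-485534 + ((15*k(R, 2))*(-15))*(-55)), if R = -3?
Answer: I*√522659 ≈ 722.95*I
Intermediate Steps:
√(-485534 + ((15*k(R, 2))*(-15))*(-55)) = √(-485534 + ((15*(-3))*(-15))*(-55)) = √(-485534 - 45*(-15)*(-55)) = √(-485534 + 675*(-55)) = √(-485534 - 37125) = √(-522659) = I*√522659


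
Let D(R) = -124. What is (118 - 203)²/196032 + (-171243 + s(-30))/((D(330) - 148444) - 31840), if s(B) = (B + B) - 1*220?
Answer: 1455310189/1473572544 ≈ 0.98761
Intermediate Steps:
s(B) = -220 + 2*B (s(B) = 2*B - 220 = -220 + 2*B)
(118 - 203)²/196032 + (-171243 + s(-30))/((D(330) - 148444) - 31840) = (118 - 203)²/196032 + (-171243 + (-220 + 2*(-30)))/((-124 - 148444) - 31840) = (-85)²*(1/196032) + (-171243 + (-220 - 60))/(-148568 - 31840) = 7225*(1/196032) + (-171243 - 280)/(-180408) = 7225/196032 - 171523*(-1/180408) = 7225/196032 + 171523/180408 = 1455310189/1473572544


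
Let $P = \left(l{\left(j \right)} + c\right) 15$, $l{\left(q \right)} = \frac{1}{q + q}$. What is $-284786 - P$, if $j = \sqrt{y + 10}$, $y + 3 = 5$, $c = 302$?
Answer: $-289316 - \frac{5 \sqrt{3}}{4} \approx -2.8932 \cdot 10^{5}$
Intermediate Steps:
$y = 2$ ($y = -3 + 5 = 2$)
$j = 2 \sqrt{3}$ ($j = \sqrt{2 + 10} = \sqrt{12} = 2 \sqrt{3} \approx 3.4641$)
$l{\left(q \right)} = \frac{1}{2 q}$
$P = 4530 + \frac{5 \sqrt{3}}{4}$ ($P = \left(\frac{1}{2 \cdot 2 \sqrt{3}} + 302\right) 15 = \left(\frac{\frac{1}{6} \sqrt{3}}{2} + 302\right) 15 = \left(\frac{\sqrt{3}}{12} + 302\right) 15 = \left(302 + \frac{\sqrt{3}}{12}\right) 15 = 4530 + \frac{5 \sqrt{3}}{4} \approx 4532.2$)
$-284786 - P = -284786 - \left(4530 + \frac{5 \sqrt{3}}{4}\right) = -289316 - \frac{5 \sqrt{3}}{4}$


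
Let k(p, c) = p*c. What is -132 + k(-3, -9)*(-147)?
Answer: -4101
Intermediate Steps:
k(p, c) = c*p
-132 + k(-3, -9)*(-147) = -132 - 9*(-3)*(-147) = -132 + 27*(-147) = -132 - 3969 = -4101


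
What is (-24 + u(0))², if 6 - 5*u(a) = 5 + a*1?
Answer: 14161/25 ≈ 566.44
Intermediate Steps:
u(a) = ⅕ - a/5 (u(a) = 6/5 - (5 + a*1)/5 = 6/5 - (5 + a)/5 = 6/5 + (-1 - a/5) = ⅕ - a/5)
(-24 + u(0))² = (-24 + (⅕ - ⅕*0))² = (-24 + (⅕ + 0))² = (-24 + ⅕)² = (-119/5)² = 14161/25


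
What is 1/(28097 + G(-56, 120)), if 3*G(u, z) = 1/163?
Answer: 489/13739434 ≈ 3.5591e-5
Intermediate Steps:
G(u, z) = 1/489 (G(u, z) = (⅓)/163 = (⅓)*(1/163) = 1/489)
1/(28097 + G(-56, 120)) = 1/(28097 + 1/489) = 1/(13739434/489) = 489/13739434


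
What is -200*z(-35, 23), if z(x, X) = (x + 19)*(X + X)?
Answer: 147200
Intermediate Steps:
z(x, X) = 2*X*(19 + x) (z(x, X) = (19 + x)*(2*X) = 2*X*(19 + x))
-200*z(-35, 23) = -400*23*(19 - 35) = -400*23*(-16) = -200*(-736) = 147200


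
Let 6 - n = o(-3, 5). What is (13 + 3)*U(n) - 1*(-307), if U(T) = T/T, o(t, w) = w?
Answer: 323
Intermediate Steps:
n = 1 (n = 6 - 1*5 = 6 - 5 = 1)
U(T) = 1
(13 + 3)*U(n) - 1*(-307) = (13 + 3)*1 - 1*(-307) = 16*1 + 307 = 16 + 307 = 323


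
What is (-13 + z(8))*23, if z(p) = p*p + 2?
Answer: 1219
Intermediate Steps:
z(p) = 2 + p² (z(p) = p² + 2 = 2 + p²)
(-13 + z(8))*23 = (-13 + (2 + 8²))*23 = (-13 + (2 + 64))*23 = (-13 + 66)*23 = 53*23 = 1219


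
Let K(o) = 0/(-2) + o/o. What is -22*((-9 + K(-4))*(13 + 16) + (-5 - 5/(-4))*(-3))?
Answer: 9713/2 ≈ 4856.5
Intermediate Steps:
K(o) = 1 (K(o) = 0*(-½) + 1 = 0 + 1 = 1)
-22*((-9 + K(-4))*(13 + 16) + (-5 - 5/(-4))*(-3)) = -22*((-9 + 1)*(13 + 16) + (-5 - 5/(-4))*(-3)) = -22*(-8*29 + (-5 - 5*(-¼))*(-3)) = -22*(-232 + (-5 + 5/4)*(-3)) = -22*(-232 - 15/4*(-3)) = -22*(-232 + 45/4) = -22*(-883/4) = 9713/2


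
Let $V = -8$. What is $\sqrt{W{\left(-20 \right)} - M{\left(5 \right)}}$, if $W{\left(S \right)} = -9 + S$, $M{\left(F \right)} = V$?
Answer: $i \sqrt{21} \approx 4.5826 i$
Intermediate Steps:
$M{\left(F \right)} = -8$
$\sqrt{W{\left(-20 \right)} - M{\left(5 \right)}} = \sqrt{\left(-9 - 20\right) - -8} = \sqrt{-29 + 8} = \sqrt{-21} = i \sqrt{21}$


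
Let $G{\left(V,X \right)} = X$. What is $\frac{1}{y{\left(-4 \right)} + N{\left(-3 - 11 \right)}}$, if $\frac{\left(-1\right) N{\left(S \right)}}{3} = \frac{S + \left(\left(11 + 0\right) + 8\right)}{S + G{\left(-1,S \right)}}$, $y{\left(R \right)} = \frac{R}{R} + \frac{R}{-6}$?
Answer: $\frac{84}{185} \approx 0.45405$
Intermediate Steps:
$y{\left(R \right)} = 1 - \frac{R}{6}$ ($y{\left(R \right)} = 1 + R \left(- \frac{1}{6}\right) = 1 - \frac{R}{6}$)
$N{\left(S \right)} = - \frac{3 \left(19 + S\right)}{2 S}$ ($N{\left(S \right)} = - 3 \frac{S + \left(\left(11 + 0\right) + 8\right)}{S + S} = - 3 \frac{S + \left(11 + 8\right)}{2 S} = - 3 \left(S + 19\right) \frac{1}{2 S} = - 3 \left(19 + S\right) \frac{1}{2 S} = - 3 \frac{19 + S}{2 S} = - \frac{3 \left(19 + S\right)}{2 S}$)
$\frac{1}{y{\left(-4 \right)} + N{\left(-3 - 11 \right)}} = \frac{1}{\left(1 - - \frac{2}{3}\right) + \frac{3 \left(-19 - \left(-3 - 11\right)\right)}{2 \left(-3 - 11\right)}} = \frac{1}{\left(1 + \frac{2}{3}\right) + \frac{3 \left(-19 - -14\right)}{2 \left(-14\right)}} = \frac{1}{\frac{5}{3} + \frac{3}{2} \left(- \frac{1}{14}\right) \left(-19 + 14\right)} = \frac{1}{\frac{5}{3} + \frac{3}{2} \left(- \frac{1}{14}\right) \left(-5\right)} = \frac{1}{\frac{5}{3} + \frac{15}{28}} = \frac{1}{\frac{185}{84}} = \frac{84}{185}$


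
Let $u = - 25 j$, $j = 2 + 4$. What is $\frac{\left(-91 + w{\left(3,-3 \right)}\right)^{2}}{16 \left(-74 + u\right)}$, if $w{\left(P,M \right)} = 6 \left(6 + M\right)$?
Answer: $- \frac{5329}{3584} \approx -1.4869$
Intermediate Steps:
$j = 6$
$u = -150$ ($u = \left(-25\right) 6 = -150$)
$w{\left(P,M \right)} = 36 + 6 M$
$\frac{\left(-91 + w{\left(3,-3 \right)}\right)^{2}}{16 \left(-74 + u\right)} = \frac{\left(-91 + \left(36 + 6 \left(-3\right)\right)\right)^{2}}{16 \left(-74 - 150\right)} = \frac{\left(-91 + \left(36 - 18\right)\right)^{2}}{16 \left(-224\right)} = \frac{\left(-91 + 18\right)^{2}}{-3584} = \left(-73\right)^{2} \left(- \frac{1}{3584}\right) = 5329 \left(- \frac{1}{3584}\right) = - \frac{5329}{3584}$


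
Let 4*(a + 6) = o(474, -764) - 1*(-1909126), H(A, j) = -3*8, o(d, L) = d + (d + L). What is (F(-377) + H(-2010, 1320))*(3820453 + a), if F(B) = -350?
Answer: -1607367663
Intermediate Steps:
o(d, L) = L + 2*d (o(d, L) = d + (L + d) = L + 2*d)
H(A, j) = -24
a = 954643/2 (a = -6 + ((-764 + 2*474) - 1*(-1909126))/4 = -6 + ((-764 + 948) + 1909126)/4 = -6 + (184 + 1909126)/4 = -6 + (¼)*1909310 = -6 + 954655/2 = 954643/2 ≈ 4.7732e+5)
(F(-377) + H(-2010, 1320))*(3820453 + a) = (-350 - 24)*(3820453 + 954643/2) = -374*8595549/2 = -1607367663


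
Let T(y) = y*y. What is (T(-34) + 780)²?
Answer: 3748096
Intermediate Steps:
T(y) = y²
(T(-34) + 780)² = ((-34)² + 780)² = (1156 + 780)² = 1936² = 3748096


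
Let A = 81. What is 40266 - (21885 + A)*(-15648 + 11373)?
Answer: 93944916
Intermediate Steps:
40266 - (21885 + A)*(-15648 + 11373) = 40266 - (21885 + 81)*(-15648 + 11373) = 40266 - 21966*(-4275) = 40266 - 1*(-93904650) = 40266 + 93904650 = 93944916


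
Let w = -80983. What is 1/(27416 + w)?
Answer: -1/53567 ≈ -1.8668e-5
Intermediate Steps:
1/(27416 + w) = 1/(27416 - 80983) = 1/(-53567) = -1/53567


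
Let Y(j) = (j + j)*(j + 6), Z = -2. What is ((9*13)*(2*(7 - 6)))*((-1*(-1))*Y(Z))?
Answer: -3744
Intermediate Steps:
Y(j) = 2*j*(6 + j) (Y(j) = (2*j)*(6 + j) = 2*j*(6 + j))
((9*13)*(2*(7 - 6)))*((-1*(-1))*Y(Z)) = ((9*13)*(2*(7 - 6)))*((-1*(-1))*(2*(-2)*(6 - 2))) = (117*(2*1))*(1*(2*(-2)*4)) = (117*2)*(1*(-16)) = 234*(-16) = -3744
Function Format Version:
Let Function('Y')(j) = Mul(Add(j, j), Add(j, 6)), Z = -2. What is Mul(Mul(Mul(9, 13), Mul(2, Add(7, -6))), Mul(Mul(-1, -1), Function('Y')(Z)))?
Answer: -3744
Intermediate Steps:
Function('Y')(j) = Mul(2, j, Add(6, j)) (Function('Y')(j) = Mul(Mul(2, j), Add(6, j)) = Mul(2, j, Add(6, j)))
Mul(Mul(Mul(9, 13), Mul(2, Add(7, -6))), Mul(Mul(-1, -1), Function('Y')(Z))) = Mul(Mul(Mul(9, 13), Mul(2, Add(7, -6))), Mul(Mul(-1, -1), Mul(2, -2, Add(6, -2)))) = Mul(Mul(117, Mul(2, 1)), Mul(1, Mul(2, -2, 4))) = Mul(Mul(117, 2), Mul(1, -16)) = Mul(234, -16) = -3744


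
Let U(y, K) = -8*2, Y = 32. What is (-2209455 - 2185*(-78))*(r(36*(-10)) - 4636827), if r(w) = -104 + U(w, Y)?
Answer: 9454850856675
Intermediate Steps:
U(y, K) = -16
r(w) = -120 (r(w) = -104 - 16 = -120)
(-2209455 - 2185*(-78))*(r(36*(-10)) - 4636827) = (-2209455 - 2185*(-78))*(-120 - 4636827) = (-2209455 + 170430)*(-4636947) = -2039025*(-4636947) = 9454850856675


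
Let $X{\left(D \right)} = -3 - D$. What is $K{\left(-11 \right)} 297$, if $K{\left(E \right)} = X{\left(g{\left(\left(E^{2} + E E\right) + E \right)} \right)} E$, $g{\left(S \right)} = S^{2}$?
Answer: $174340188$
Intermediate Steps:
$K{\left(E \right)} = E \left(-3 - \left(E + 2 E^{2}\right)^{2}\right)$ ($K{\left(E \right)} = \left(-3 - \left(\left(E^{2} + E E\right) + E\right)^{2}\right) E = \left(-3 - \left(\left(E^{2} + E^{2}\right) + E\right)^{2}\right) E = \left(-3 - \left(2 E^{2} + E\right)^{2}\right) E = \left(-3 - \left(E + 2 E^{2}\right)^{2}\right) E = E \left(-3 - \left(E + 2 E^{2}\right)^{2}\right)$)
$K{\left(-11 \right)} 297 = \left(-1\right) \left(-11\right) \left(3 + \left(-11\right)^{2} \left(1 + 2 \left(-11\right)\right)^{2}\right) 297 = \left(-1\right) \left(-11\right) \left(3 + 121 \left(1 - 22\right)^{2}\right) 297 = \left(-1\right) \left(-11\right) \left(3 + 121 \left(-21\right)^{2}\right) 297 = \left(-1\right) \left(-11\right) \left(3 + 121 \cdot 441\right) 297 = \left(-1\right) \left(-11\right) \left(3 + 53361\right) 297 = \left(-1\right) \left(-11\right) 53364 \cdot 297 = 587004 \cdot 297 = 174340188$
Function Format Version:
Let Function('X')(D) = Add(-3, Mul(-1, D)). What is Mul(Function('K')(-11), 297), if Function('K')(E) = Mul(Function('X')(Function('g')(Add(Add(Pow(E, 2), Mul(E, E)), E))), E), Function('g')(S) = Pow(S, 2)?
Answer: 174340188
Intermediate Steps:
Function('K')(E) = Mul(E, Add(-3, Mul(-1, Pow(Add(E, Mul(2, Pow(E, 2))), 2)))) (Function('K')(E) = Mul(Add(-3, Mul(-1, Pow(Add(Add(Pow(E, 2), Mul(E, E)), E), 2))), E) = Mul(Add(-3, Mul(-1, Pow(Add(Add(Pow(E, 2), Pow(E, 2)), E), 2))), E) = Mul(Add(-3, Mul(-1, Pow(Add(Mul(2, Pow(E, 2)), E), 2))), E) = Mul(Add(-3, Mul(-1, Pow(Add(E, Mul(2, Pow(E, 2))), 2))), E) = Mul(E, Add(-3, Mul(-1, Pow(Add(E, Mul(2, Pow(E, 2))), 2)))))
Mul(Function('K')(-11), 297) = Mul(Mul(-1, -11, Add(3, Mul(Pow(-11, 2), Pow(Add(1, Mul(2, -11)), 2)))), 297) = Mul(Mul(-1, -11, Add(3, Mul(121, Pow(Add(1, -22), 2)))), 297) = Mul(Mul(-1, -11, Add(3, Mul(121, Pow(-21, 2)))), 297) = Mul(Mul(-1, -11, Add(3, Mul(121, 441))), 297) = Mul(Mul(-1, -11, Add(3, 53361)), 297) = Mul(Mul(-1, -11, 53364), 297) = Mul(587004, 297) = 174340188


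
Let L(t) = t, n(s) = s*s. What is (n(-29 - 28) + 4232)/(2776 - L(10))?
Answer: 7481/2766 ≈ 2.7046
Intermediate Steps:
n(s) = s**2
(n(-29 - 28) + 4232)/(2776 - L(10)) = ((-29 - 28)**2 + 4232)/(2776 - 1*10) = ((-57)**2 + 4232)/(2776 - 10) = (3249 + 4232)/2766 = 7481*(1/2766) = 7481/2766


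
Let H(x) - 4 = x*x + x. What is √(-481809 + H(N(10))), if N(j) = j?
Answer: I*√481695 ≈ 694.04*I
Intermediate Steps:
H(x) = 4 + x + x² (H(x) = 4 + (x*x + x) = 4 + (x² + x) = 4 + (x + x²) = 4 + x + x²)
√(-481809 + H(N(10))) = √(-481809 + (4 + 10 + 10²)) = √(-481809 + (4 + 10 + 100)) = √(-481809 + 114) = √(-481695) = I*√481695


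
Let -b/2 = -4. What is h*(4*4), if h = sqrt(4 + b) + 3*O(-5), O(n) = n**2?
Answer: 1200 + 32*sqrt(3) ≈ 1255.4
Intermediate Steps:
b = 8 (b = -2*(-4) = 8)
h = 75 + 2*sqrt(3) (h = sqrt(4 + 8) + 3*(-5)**2 = sqrt(12) + 3*25 = 2*sqrt(3) + 75 = 75 + 2*sqrt(3) ≈ 78.464)
h*(4*4) = (75 + 2*sqrt(3))*(4*4) = (75 + 2*sqrt(3))*16 = 1200 + 32*sqrt(3)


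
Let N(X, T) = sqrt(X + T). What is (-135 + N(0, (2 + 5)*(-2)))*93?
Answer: -12555 + 93*I*sqrt(14) ≈ -12555.0 + 347.97*I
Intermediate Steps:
N(X, T) = sqrt(T + X)
(-135 + N(0, (2 + 5)*(-2)))*93 = (-135 + sqrt((2 + 5)*(-2) + 0))*93 = (-135 + sqrt(7*(-2) + 0))*93 = (-135 + sqrt(-14 + 0))*93 = (-135 + sqrt(-14))*93 = (-135 + I*sqrt(14))*93 = -12555 + 93*I*sqrt(14)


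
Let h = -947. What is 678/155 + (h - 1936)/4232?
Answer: 2422431/655960 ≈ 3.6930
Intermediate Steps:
678/155 + (h - 1936)/4232 = 678/155 + (-947 - 1936)/4232 = 678*(1/155) - 2883*1/4232 = 678/155 - 2883/4232 = 2422431/655960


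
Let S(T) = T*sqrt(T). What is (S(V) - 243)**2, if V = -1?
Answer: (243 + I)**2 ≈ 59048.0 + 486.0*I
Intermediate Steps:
S(T) = T**(3/2)
(S(V) - 243)**2 = ((-1)**(3/2) - 243)**2 = (-I - 243)**2 = (-243 - I)**2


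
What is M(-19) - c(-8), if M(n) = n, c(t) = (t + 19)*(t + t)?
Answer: 157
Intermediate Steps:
c(t) = 2*t*(19 + t) (c(t) = (19 + t)*(2*t) = 2*t*(19 + t))
M(-19) - c(-8) = -19 - 2*(-8)*(19 - 8) = -19 - 2*(-8)*11 = -19 - 1*(-176) = -19 + 176 = 157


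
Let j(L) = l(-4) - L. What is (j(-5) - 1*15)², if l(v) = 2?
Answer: 64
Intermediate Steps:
j(L) = 2 - L
(j(-5) - 1*15)² = ((2 - 1*(-5)) - 1*15)² = ((2 + 5) - 15)² = (7 - 15)² = (-8)² = 64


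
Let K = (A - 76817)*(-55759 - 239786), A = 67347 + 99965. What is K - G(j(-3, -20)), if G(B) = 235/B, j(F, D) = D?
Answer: -106981379053/4 ≈ -2.6745e+10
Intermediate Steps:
A = 167312
K = -26745344775 (K = (167312 - 76817)*(-55759 - 239786) = 90495*(-295545) = -26745344775)
K - G(j(-3, -20)) = -26745344775 - 235/(-20) = -26745344775 - 235*(-1)/20 = -26745344775 - 1*(-47/4) = -26745344775 + 47/4 = -106981379053/4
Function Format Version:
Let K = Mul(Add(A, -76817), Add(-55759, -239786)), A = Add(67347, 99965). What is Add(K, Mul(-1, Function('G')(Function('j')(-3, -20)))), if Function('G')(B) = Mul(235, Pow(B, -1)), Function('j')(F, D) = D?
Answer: Rational(-106981379053, 4) ≈ -2.6745e+10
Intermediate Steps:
A = 167312
K = -26745344775 (K = Mul(Add(167312, -76817), Add(-55759, -239786)) = Mul(90495, -295545) = -26745344775)
Add(K, Mul(-1, Function('G')(Function('j')(-3, -20)))) = Add(-26745344775, Mul(-1, Mul(235, Pow(-20, -1)))) = Add(-26745344775, Mul(-1, Mul(235, Rational(-1, 20)))) = Add(-26745344775, Mul(-1, Rational(-47, 4))) = Add(-26745344775, Rational(47, 4)) = Rational(-106981379053, 4)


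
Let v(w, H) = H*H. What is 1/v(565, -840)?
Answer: 1/705600 ≈ 1.4172e-6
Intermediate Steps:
v(w, H) = H²
1/v(565, -840) = 1/((-840)²) = 1/705600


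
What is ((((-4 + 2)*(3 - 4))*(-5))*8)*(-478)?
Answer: 38240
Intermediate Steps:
((((-4 + 2)*(3 - 4))*(-5))*8)*(-478) = ((-2*(-1)*(-5))*8)*(-478) = ((2*(-5))*8)*(-478) = -10*8*(-478) = -80*(-478) = 38240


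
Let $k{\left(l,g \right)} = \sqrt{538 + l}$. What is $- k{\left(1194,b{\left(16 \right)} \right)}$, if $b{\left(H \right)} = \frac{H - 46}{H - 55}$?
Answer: $- 2 \sqrt{433} \approx -41.617$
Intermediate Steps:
$b{\left(H \right)} = \frac{-46 + H}{-55 + H}$
$- k{\left(1194,b{\left(16 \right)} \right)} = - \sqrt{538 + 1194} = - \sqrt{1732} = - 2 \sqrt{433}$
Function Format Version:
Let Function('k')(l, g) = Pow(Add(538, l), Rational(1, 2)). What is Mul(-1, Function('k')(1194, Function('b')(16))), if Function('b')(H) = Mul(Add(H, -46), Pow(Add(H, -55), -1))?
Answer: Mul(-2, Pow(433, Rational(1, 2))) ≈ -41.617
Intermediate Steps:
Function('b')(H) = Mul(Pow(Add(-55, H), -1), Add(-46, H)) (Function('b')(H) = Mul(Add(-46, H), Pow(Add(-55, H), -1)) = Mul(Pow(Add(-55, H), -1), Add(-46, H)))
Mul(-1, Function('k')(1194, Function('b')(16))) = Mul(-1, Pow(Add(538, 1194), Rational(1, 2))) = Mul(-1, Pow(1732, Rational(1, 2))) = Mul(-1, Mul(2, Pow(433, Rational(1, 2)))) = Mul(-2, Pow(433, Rational(1, 2)))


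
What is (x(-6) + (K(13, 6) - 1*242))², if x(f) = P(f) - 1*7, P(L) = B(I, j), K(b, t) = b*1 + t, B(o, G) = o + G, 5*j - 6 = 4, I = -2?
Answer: 52900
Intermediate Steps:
j = 2 (j = 6/5 + (⅕)*4 = 6/5 + ⅘ = 2)
B(o, G) = G + o
K(b, t) = b + t
P(L) = 0 (P(L) = 2 - 2 = 0)
x(f) = -7 (x(f) = 0 - 1*7 = 0 - 7 = -7)
(x(-6) + (K(13, 6) - 1*242))² = (-7 + ((13 + 6) - 1*242))² = (-7 + (19 - 242))² = (-7 - 223)² = (-230)² = 52900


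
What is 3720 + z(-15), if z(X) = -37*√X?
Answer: 3720 - 37*I*√15 ≈ 3720.0 - 143.3*I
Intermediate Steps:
3720 + z(-15) = 3720 - 37*I*√15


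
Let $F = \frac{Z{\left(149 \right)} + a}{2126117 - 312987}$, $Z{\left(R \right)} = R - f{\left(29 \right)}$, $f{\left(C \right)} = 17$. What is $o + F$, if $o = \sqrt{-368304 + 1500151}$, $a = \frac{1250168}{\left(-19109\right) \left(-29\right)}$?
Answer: $\frac{7439942}{100476593393} + \sqrt{1131847} \approx 1063.9$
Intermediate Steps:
$Z{\left(R \right)} = -17 + R$ ($Z{\left(R \right)} = R - 17 = -17 + R$)
$a = \frac{1250168}{554161} \approx 2.256$
$o = \sqrt{1131847} \approx 1063.9$
$F = \frac{7439942}{100476593393}$ ($F = \frac{\left(-17 + 149\right) + \frac{1250168}{554161}}{2126117 - 312987} = \frac{132 + \frac{1250168}{554161}}{1813130} = \frac{74399420}{554161} \cdot \frac{1}{1813130} = \frac{7439942}{100476593393} \approx 7.4047 \cdot 10^{-5}$)
$o + F = \sqrt{1131847} + \frac{7439942}{100476593393} = \frac{7439942}{100476593393} + \sqrt{1131847}$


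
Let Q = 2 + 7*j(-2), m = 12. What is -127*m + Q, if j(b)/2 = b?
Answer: -1550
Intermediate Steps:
j(b) = 2*b
Q = -26 (Q = 2 + 7*(2*(-2)) = 2 + 7*(-4) = 2 - 28 = -26)
-127*m + Q = -127*12 - 26 = -1524 - 26 = -1550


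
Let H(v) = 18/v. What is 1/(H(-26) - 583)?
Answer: -13/7588 ≈ -0.0017132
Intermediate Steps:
1/(H(-26) - 583) = 1/(18/(-26) - 583) = 1/(18*(-1/26) - 583) = 1/(-9/13 - 583) = 1/(-7588/13) = -13/7588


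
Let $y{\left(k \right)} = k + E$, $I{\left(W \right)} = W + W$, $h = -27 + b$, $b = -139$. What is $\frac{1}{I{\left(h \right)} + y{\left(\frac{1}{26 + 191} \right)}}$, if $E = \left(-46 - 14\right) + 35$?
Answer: $- \frac{217}{77468} \approx -0.0028012$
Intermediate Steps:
$h = -166$ ($h = -27 - 139 = -166$)
$E = -25$ ($E = -60 + 35 = -25$)
$I{\left(W \right)} = 2 W$
$y{\left(k \right)} = -25 + k$ ($y{\left(k \right)} = k - 25 = -25 + k$)
$\frac{1}{I{\left(h \right)} + y{\left(\frac{1}{26 + 191} \right)}} = \frac{1}{2 \left(-166\right) - \left(25 - \frac{1}{26 + 191}\right)} = \frac{1}{-332 - \left(25 - \frac{1}{217}\right)} = \frac{1}{-332 + \left(-25 + \frac{1}{217}\right)} = \frac{1}{-332 - \frac{5424}{217}} = \frac{1}{- \frac{77468}{217}} = - \frac{217}{77468}$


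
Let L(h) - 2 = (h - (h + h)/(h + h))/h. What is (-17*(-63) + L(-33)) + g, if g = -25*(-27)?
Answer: 57718/33 ≈ 1749.0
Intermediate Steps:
g = 675
L(h) = 2 + (-1 + h)/h (L(h) = 2 + (h - (h + h)/(h + h))/h = 2 + (h - 2*h/(2*h))/h = 2 + (h - 2*h*1/(2*h))/h = 2 + (h - 1*1)/h = 2 + (h - 1)/h = 2 + (-1 + h)/h)
(-17*(-63) + L(-33)) + g = (-17*(-63) + (3 - 1/(-33))) + 675 = (1071 + (3 - 1*(-1/33))) + 675 = (1071 + (3 + 1/33)) + 675 = (1071 + 100/33) + 675 = 35443/33 + 675 = 57718/33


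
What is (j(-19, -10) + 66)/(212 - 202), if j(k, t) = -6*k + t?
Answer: 17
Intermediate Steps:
j(k, t) = t - 6*k
(j(-19, -10) + 66)/(212 - 202) = ((-10 - 6*(-19)) + 66)/(212 - 202) = ((-10 + 114) + 66)/10 = (104 + 66)*(⅒) = 170*(⅒) = 17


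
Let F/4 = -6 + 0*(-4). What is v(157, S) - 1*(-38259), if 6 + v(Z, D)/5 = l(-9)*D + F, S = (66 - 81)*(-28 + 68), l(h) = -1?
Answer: 41109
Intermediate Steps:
S = -600 (S = -15*40 = -600)
F = -24 (F = 4*(-6 + 0*(-4)) = 4*(-6 + 0) = 4*(-6) = -24)
v(Z, D) = -150 - 5*D (v(Z, D) = -30 + 5*(-D - 24) = -30 + 5*(-24 - D) = -30 + (-120 - 5*D) = -150 - 5*D)
v(157, S) - 1*(-38259) = (-150 - 5*(-600)) - 1*(-38259) = (-150 + 3000) + 38259 = 2850 + 38259 = 41109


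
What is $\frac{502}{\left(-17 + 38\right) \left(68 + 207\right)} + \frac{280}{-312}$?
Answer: $- \frac{20283}{25025} \approx -0.81051$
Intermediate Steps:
$\frac{502}{\left(-17 + 38\right) \left(68 + 207\right)} + \frac{280}{-312} = \frac{502}{21 \cdot 275} + 280 \left(- \frac{1}{312}\right) = \frac{502}{5775} - \frac{35}{39} = - \frac{20283}{25025}$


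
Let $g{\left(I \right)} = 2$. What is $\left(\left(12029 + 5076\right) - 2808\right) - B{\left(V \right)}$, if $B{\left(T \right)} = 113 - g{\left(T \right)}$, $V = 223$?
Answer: $14186$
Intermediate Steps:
$B{\left(T \right)} = 111$ ($B{\left(T \right)} = 113 - 2 = 111$)
$\left(\left(12029 + 5076\right) - 2808\right) - B{\left(V \right)} = \left(\left(12029 + 5076\right) - 2808\right) - 111 = \left(17105 - 2808\right) - 111 = 14297 - 111 = 14186$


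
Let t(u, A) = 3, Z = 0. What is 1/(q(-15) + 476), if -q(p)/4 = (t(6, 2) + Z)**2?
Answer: 1/440 ≈ 0.0022727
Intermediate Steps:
q(p) = -36 (q(p) = -4*(3 + 0)**2 = -4*3**2 = -4*9 = -36)
1/(q(-15) + 476) = 1/(-36 + 476) = 1/440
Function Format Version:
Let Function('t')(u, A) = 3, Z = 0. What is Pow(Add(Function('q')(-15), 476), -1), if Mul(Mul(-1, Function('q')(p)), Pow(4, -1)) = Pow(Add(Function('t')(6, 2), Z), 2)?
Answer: Rational(1, 440) ≈ 0.0022727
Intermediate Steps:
Function('q')(p) = -36 (Function('q')(p) = Mul(-4, Pow(Add(3, 0), 2)) = Mul(-4, Pow(3, 2)) = Mul(-4, 9) = -36)
Pow(Add(Function('q')(-15), 476), -1) = Pow(Add(-36, 476), -1) = Pow(440, -1) = Rational(1, 440)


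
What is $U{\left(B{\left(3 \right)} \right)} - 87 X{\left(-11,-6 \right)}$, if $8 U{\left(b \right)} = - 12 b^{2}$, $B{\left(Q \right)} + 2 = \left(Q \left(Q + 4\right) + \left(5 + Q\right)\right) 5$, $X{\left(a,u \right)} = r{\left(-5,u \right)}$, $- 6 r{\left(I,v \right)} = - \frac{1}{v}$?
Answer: $- \frac{368053}{12} \approx -30671.0$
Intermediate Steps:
$r{\left(I,v \right)} = \frac{1}{6 v}$ ($r{\left(I,v \right)} = - \frac{\left(-1\right) \frac{1}{v}}{6} = \frac{1}{6 v}$)
$X{\left(a,u \right)} = \frac{1}{6 u}$
$B{\left(Q \right)} = 23 + 5 Q + 5 Q \left(4 + Q\right)$ ($B{\left(Q \right)} = -2 + \left(Q \left(Q + 4\right) + \left(5 + Q\right)\right) 5 = -2 + \left(Q \left(4 + Q\right) + \left(5 + Q\right)\right) 5 = -2 + \left(5 + Q + Q \left(4 + Q\right)\right) 5 = -2 + \left(25 + 5 Q + 5 Q \left(4 + Q\right)\right) = 23 + 5 Q + 5 Q \left(4 + Q\right)$)
$U{\left(b \right)} = - \frac{3 b^{2}}{2}$ ($U{\left(b \right)} = \frac{\left(-12\right) b^{2}}{8} = - \frac{3 b^{2}}{2}$)
$U{\left(B{\left(3 \right)} \right)} - 87 X{\left(-11,-6 \right)} = - \frac{3 \left(23 + 5 \cdot 3^{2} + 25 \cdot 3\right)^{2}}{2} - 87 \frac{1}{6 \left(-6\right)} = - \frac{3 \left(23 + 5 \cdot 9 + 75\right)^{2}}{2} - 87 \cdot \frac{1}{6} \left(- \frac{1}{6}\right) = - \frac{3 \left(23 + 45 + 75\right)^{2}}{2} - - \frac{29}{12} = - \frac{3 \cdot 143^{2}}{2} + \frac{29}{12} = \left(- \frac{3}{2}\right) 20449 + \frac{29}{12} = - \frac{61347}{2} + \frac{29}{12} = - \frac{368053}{12}$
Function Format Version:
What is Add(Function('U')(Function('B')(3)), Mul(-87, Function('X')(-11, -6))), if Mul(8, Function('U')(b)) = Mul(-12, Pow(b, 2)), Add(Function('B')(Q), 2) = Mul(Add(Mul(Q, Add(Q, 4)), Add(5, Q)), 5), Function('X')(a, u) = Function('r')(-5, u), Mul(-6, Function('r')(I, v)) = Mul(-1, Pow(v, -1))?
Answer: Rational(-368053, 12) ≈ -30671.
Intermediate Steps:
Function('r')(I, v) = Mul(Rational(1, 6), Pow(v, -1)) (Function('r')(I, v) = Mul(Rational(-1, 6), Mul(-1, Pow(v, -1))) = Mul(Rational(1, 6), Pow(v, -1)))
Function('X')(a, u) = Mul(Rational(1, 6), Pow(u, -1))
Function('B')(Q) = Add(23, Mul(5, Q), Mul(5, Q, Add(4, Q))) (Function('B')(Q) = Add(-2, Mul(Add(Mul(Q, Add(Q, 4)), Add(5, Q)), 5)) = Add(-2, Mul(Add(Mul(Q, Add(4, Q)), Add(5, Q)), 5)) = Add(-2, Mul(Add(5, Q, Mul(Q, Add(4, Q))), 5)) = Add(-2, Add(25, Mul(5, Q), Mul(5, Q, Add(4, Q)))) = Add(23, Mul(5, Q), Mul(5, Q, Add(4, Q))))
Function('U')(b) = Mul(Rational(-3, 2), Pow(b, 2)) (Function('U')(b) = Mul(Rational(1, 8), Mul(-12, Pow(b, 2))) = Mul(Rational(-3, 2), Pow(b, 2)))
Add(Function('U')(Function('B')(3)), Mul(-87, Function('X')(-11, -6))) = Add(Mul(Rational(-3, 2), Pow(Add(23, Mul(5, Pow(3, 2)), Mul(25, 3)), 2)), Mul(-87, Mul(Rational(1, 6), Pow(-6, -1)))) = Add(Mul(Rational(-3, 2), Pow(Add(23, Mul(5, 9), 75), 2)), Mul(-87, Mul(Rational(1, 6), Rational(-1, 6)))) = Add(Mul(Rational(-3, 2), Pow(Add(23, 45, 75), 2)), Mul(-87, Rational(-1, 36))) = Add(Mul(Rational(-3, 2), Pow(143, 2)), Rational(29, 12)) = Add(Mul(Rational(-3, 2), 20449), Rational(29, 12)) = Add(Rational(-61347, 2), Rational(29, 12)) = Rational(-368053, 12)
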